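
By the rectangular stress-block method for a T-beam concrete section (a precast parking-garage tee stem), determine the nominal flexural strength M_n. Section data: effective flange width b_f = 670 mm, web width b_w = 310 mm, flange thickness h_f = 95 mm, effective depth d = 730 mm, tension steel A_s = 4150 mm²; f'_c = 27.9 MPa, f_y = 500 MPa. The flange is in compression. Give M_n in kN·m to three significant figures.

Tension: T = A_s f_y = 4150 × 500 = 2075000 N.
Try a within the flange: a = T/(0.85 f'_c b_f) = 2075000/(0.85 × 27.9 × 670) = 130.59 mm.
a = 130.59 > h_f = 95 mm: the block extends into the web. Split into flange-overhang and web parts.
C_f = 0.85 f'_c (b_f − b_w) h_f = 0.85 × 27.9 × (670 − 310) × 95 = 811053 N.
Remaining web compression depth: a_w = (T − C_f)/(0.85 f'_c b_w) = (2075000 − 811053)/(0.85 × 27.9 × 310) = 171.93 mm.
M_n = C_f(d − h_f/2) + (T − C_f)(d − a_w/2) = 811053 × (730 − 47.5) + 1263947 × (730 − 85.965) = 553.54 + 814.03 = 1367.57 × 10⁶ N·mm.
M_n = 1367.57 kN·m.

M_n ≈ 1370 kN·m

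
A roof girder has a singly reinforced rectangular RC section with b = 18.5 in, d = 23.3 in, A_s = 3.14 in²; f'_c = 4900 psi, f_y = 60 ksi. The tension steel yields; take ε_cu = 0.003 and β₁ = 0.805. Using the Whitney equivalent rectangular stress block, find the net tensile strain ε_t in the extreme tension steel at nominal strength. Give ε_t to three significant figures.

a = A_s f_y/(0.85 f'_c b) = 2.445 in.
β₁ = 0.805, so c = a/β₁ = 2.445/0.805 = 3.037 in.
From the linear strain diagram with ε_cu = 0.003: ε_t = 0.003 (d − c)/c = 0.003 × (23.3 − 3.037)/3.037 = 0.0200.
Since ε_t ≥ 0.005, the section is tension-controlled.

ε_t ≈ 0.0200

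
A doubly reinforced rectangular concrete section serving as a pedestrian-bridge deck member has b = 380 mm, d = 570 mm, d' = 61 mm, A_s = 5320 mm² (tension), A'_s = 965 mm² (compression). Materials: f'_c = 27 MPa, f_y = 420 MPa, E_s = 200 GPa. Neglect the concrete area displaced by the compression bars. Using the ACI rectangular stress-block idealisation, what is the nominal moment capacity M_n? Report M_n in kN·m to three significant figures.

Assume both tension and compression steel yield.
Net tension couple steel: A_s − A'_s = 4355 mm².
a = (A_s − A'_s) f_y / (0.85 f'_c b) = 1829100/(0.85 × 27 × 380) = 209.74 mm.
c = a/β₁ = 209.74/0.85 = 246.75 mm; ε'_s = 0.003(c − d')/c = 0.0023 ≥ f_y/E_s = 0.0021, so compression steel does yield.
M_n = (A_s − A'_s) f_y (d − a/2) + A'_s f_y (d − d') = [1829100 × (570 − 104.87) + 405300 × (570 − 61)] × 10⁻⁶ = 850.77 + 206.30 = 1057.07 kN·m.

M_n ≈ 1060 kN·m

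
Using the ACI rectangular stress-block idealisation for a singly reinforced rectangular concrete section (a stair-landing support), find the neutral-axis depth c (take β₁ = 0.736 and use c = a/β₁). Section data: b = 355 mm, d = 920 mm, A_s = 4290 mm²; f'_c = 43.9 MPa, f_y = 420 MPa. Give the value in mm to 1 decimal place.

c ≈ 184.8 mm

T = A_s f_y = 4290 × 420 = 1801800 N = 1801.8 kN.
Setting C = 0.85 f'_c a b equal to T: a = 1801800/(0.85 × 43.9 × 355) = 136.017 mm.
With β₁ = 0.736, c = a/β₁ = 136.017/0.736 = 184.8 mm.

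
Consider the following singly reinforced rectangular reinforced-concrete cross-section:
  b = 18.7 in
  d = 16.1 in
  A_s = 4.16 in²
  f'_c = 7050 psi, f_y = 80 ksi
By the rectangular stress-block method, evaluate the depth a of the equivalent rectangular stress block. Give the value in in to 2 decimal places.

T = A_s f_y = 4.16 × 80 = 332.8 kips.
a = T/(0.85 f'_c b) = 332.8/(0.85 × 7.05 × 18.7) = 2.97 in.

a ≈ 2.97 in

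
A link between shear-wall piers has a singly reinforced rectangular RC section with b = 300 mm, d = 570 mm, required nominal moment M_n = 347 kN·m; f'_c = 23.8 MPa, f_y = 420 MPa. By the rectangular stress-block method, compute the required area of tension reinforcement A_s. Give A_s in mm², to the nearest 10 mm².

With M_n = 0.85 f'_c a b (d − a/2), solve the quadratic for a:
a = d − √(d² − 2M_n/(0.85 f'_c b)) = 570 − √(570² − 2 × 347×10⁶/(0.85 × 23.8 × 300)) = 111.14 mm.
A_s = 0.85 f'_c a b / f_y = 0.85 × 23.8 × 111.14 × 300 / 420 = 1606.0 mm².

A_s ≈ 1610 mm²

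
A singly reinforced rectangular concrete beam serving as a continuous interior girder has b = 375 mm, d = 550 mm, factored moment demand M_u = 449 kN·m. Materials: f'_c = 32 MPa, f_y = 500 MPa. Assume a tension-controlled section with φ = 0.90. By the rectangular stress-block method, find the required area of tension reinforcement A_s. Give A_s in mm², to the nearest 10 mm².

A_s ≈ 1990 mm²

M_n = M_u/φ = 449/0.90 = 498.889 kN·m.
With M_n = 0.85 f'_c a b (d − a/2), solve the quadratic for a:
a = d − √(d² − 2M_n/(0.85 f'_c b)) = 550 − √(550² − 2 × 498.889×10⁶/(0.85 × 32 × 375)) = 97.59 mm.
A_s = 0.85 f'_c a b / f_y = 0.85 × 32 × 97.59 × 375 / 500 = 1990.8 mm².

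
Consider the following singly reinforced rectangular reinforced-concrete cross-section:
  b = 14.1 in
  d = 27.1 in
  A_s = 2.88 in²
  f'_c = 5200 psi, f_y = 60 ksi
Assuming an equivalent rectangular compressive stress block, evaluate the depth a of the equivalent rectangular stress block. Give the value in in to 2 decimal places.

T = A_s f_y = 2.88 × 60 = 172.8 kips.
a = T/(0.85 f'_c b) = 172.8/(0.85 × 5.2 × 14.1) = 2.77 in.

a ≈ 2.77 in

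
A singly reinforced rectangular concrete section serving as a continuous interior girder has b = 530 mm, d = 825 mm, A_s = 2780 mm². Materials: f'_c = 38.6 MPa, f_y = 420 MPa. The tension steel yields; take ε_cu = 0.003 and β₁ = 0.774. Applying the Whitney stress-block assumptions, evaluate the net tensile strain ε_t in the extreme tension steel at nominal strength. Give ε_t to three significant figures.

ε_t ≈ 0.0255

a = A_s f_y/(0.85 f'_c b) = 67.14 mm.
β₁ = 0.774, so c = a/β₁ = 67.14/0.774 = 86.74 mm.
From the linear strain diagram with ε_cu = 0.003: ε_t = 0.003 (d − c)/c = 0.003 × (825 − 86.74)/86.74 = 0.0255.
Since ε_t ≥ 0.005, the section is tension-controlled.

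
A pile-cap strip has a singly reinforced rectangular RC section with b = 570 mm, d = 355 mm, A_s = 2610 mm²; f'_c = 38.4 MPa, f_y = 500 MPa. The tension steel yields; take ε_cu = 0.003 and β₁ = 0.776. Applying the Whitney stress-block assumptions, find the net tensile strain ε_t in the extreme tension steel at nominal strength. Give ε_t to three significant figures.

ε_t ≈ 0.00878

a = A_s f_y/(0.85 f'_c b) = 70.14 mm.
β₁ = 0.776, so c = a/β₁ = 70.14/0.776 = 90.39 mm.
From the linear strain diagram with ε_cu = 0.003: ε_t = 0.003 (d − c)/c = 0.003 × (355 − 90.39)/90.39 = 0.00878.
Since ε_t ≥ 0.005, the section is tension-controlled.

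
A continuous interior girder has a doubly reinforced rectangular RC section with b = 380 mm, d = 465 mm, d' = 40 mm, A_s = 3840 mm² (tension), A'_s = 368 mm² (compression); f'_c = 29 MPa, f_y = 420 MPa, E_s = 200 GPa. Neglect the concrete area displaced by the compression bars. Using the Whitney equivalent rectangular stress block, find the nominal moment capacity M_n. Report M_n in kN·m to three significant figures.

Assume both tension and compression steel yield.
Net tension couple steel: A_s − A'_s = 3472 mm².
a = (A_s − A'_s) f_y / (0.85 f'_c b) = 1458240/(0.85 × 29 × 380) = 155.68 mm.
c = a/β₁ = 155.68/0.843 = 184.67 mm; ε'_s = 0.003(c − d')/c = 0.0024 ≥ f_y/E_s = 0.0021, so compression steel does yield.
M_n = (A_s − A'_s) f_y (d − a/2) + A'_s f_y (d − d') = [1458240 × (465 − 77.84) + 154560 × (465 − 40)] × 10⁻⁶ = 564.57 + 65.69 = 630.26 kN·m.

M_n ≈ 630 kN·m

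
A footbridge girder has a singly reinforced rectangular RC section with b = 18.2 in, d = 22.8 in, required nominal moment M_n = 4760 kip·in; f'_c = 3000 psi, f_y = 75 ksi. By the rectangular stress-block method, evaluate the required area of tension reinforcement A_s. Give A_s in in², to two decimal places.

A_s ≈ 3.13 in²

From M_n = 0.85 f'_c a b (d − a/2):
a = d − √(d² − 2M_n/(0.85 f'_c b)) = 22.8 − √(22.8² − 2 × 4760/(0.85 × 3 × 18.2)) = 5.060 in.
A_s = 0.85 f'_c a b / f_y = 0.85 × 3 × 5.060 × 18.2 / 75 = 3.131 in².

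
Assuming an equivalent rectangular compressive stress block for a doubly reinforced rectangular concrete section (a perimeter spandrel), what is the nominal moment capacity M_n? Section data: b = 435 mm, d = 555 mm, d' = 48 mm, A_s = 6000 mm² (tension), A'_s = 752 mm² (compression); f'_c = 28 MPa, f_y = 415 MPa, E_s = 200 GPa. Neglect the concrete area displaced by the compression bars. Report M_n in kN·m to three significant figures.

M_n ≈ 1140 kN·m

Assume both tension and compression steel yield.
Net tension couple steel: A_s − A'_s = 5248 mm².
a = (A_s − A'_s) f_y / (0.85 f'_c b) = 2177920/(0.85 × 28 × 435) = 210.37 mm.
c = a/β₁ = 210.37/0.85 = 247.49 mm; ε'_s = 0.003(c − d')/c = 0.0024 ≥ f_y/E_s = 0.0021, so compression steel does yield.
M_n = (A_s − A'_s) f_y (d − a/2) + A'_s f_y (d − d') = [2177920 × (555 − 105.185) + 312080 × (555 − 48)] × 10⁻⁶ = 979.66 + 158.22 = 1137.88 kN·m.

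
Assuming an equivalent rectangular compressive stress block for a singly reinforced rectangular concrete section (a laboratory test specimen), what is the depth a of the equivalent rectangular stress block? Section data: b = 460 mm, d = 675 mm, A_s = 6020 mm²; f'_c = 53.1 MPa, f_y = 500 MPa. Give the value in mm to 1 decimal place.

T = A_s f_y = 6020 × 500 = 3010000 N = 3010 kN.
Setting C = 0.85 f'_c a b equal to T: a = 3010000/(0.85 × 53.1 × 460) = 145.0 mm.

a ≈ 145.0 mm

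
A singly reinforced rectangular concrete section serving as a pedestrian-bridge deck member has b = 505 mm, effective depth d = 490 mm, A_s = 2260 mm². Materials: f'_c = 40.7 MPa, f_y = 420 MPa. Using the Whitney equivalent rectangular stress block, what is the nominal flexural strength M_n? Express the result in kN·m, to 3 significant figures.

M_n ≈ 439 kN·m

T = A_s f_y = 2260 × 420 = 949200 N = 949.2 kN.
From C = T: a = T/(0.85 f'_c b) = 949200/(0.85 × 40.7 × 505) = 54.33 mm.
M_n = T(d − a/2) = 949.2 kN × (490 − 27.165) mm = 439.32 kN·m.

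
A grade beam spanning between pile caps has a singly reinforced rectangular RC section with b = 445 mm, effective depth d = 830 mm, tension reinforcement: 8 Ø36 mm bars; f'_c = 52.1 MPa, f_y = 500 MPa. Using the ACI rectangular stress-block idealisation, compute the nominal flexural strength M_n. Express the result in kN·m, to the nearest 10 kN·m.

A_s = 8 × 1018 = 8144 mm².
T = A_s f_y = 8144 × 500 = 4072000 N = 4072 kN.
From C = T: a = T/(0.85 f'_c b) = 4072000/(0.85 × 52.1 × 445) = 206.63 mm.
M_n = T(d − a/2) = 4072 kN × (830 − 103.315) mm = 2959.06 kN·m.

M_n ≈ 2960 kN·m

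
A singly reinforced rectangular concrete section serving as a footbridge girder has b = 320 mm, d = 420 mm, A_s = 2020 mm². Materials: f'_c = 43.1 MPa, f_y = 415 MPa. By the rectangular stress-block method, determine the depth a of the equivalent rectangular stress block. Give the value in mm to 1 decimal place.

a ≈ 71.5 mm

T = A_s f_y = 2020 × 415 = 838300 N = 838.3 kN.
Setting C = 0.85 f'_c a b equal to T: a = 838300/(0.85 × 43.1 × 320) = 71.5 mm.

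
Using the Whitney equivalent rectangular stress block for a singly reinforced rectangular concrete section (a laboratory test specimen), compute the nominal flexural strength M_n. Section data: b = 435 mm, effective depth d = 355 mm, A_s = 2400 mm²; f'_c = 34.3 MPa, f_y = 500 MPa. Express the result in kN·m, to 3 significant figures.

T = A_s f_y = 2400 × 500 = 1200000 N = 1200 kN.
From C = T: a = T/(0.85 f'_c b) = 1200000/(0.85 × 34.3 × 435) = 94.62 mm.
M_n = T(d − a/2) = 1200 kN × (355 − 47.31) mm = 369.23 kN·m.

M_n ≈ 369 kN·m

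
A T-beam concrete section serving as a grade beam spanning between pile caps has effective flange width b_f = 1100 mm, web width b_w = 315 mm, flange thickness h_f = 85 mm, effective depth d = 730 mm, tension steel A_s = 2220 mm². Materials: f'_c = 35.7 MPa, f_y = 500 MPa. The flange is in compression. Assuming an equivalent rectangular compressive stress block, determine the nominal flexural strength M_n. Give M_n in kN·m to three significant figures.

Tension: T = A_s f_y = 2220 × 500 = 1110000 N.
Try a within the flange: a = T/(0.85 f'_c b_f) = 1110000/(0.85 × 35.7 × 1100) = 33.25 mm.
Since a = 33.25 ≤ h_f = 85 mm, the stress block lies entirely in the flange; analyse as a rectangular beam of width b_f.
M_n = T(d − a/2) = 1110000 × (730 − 16.625) = 791.85 × 10⁶ N·mm.
M_n = 791.85 kN·m.

M_n ≈ 792 kN·m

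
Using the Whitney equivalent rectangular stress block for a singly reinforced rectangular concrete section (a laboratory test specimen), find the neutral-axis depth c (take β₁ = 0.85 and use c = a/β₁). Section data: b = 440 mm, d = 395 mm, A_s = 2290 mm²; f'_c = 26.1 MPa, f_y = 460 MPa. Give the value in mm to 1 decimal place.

c ≈ 127.0 mm

T = A_s f_y = 2290 × 460 = 1053400 N = 1053.4 kN.
Setting C = 0.85 f'_c a b equal to T: a = 1053400/(0.85 × 26.1 × 440) = 107.915 mm.
With β₁ = 0.85, c = a/β₁ = 107.915/0.85 = 127.0 mm.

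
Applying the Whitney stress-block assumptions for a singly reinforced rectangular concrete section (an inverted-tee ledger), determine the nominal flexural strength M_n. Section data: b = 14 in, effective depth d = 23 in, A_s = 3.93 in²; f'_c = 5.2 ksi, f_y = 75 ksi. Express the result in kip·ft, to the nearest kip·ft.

M_n ≈ 506 kip·ft

T = A_s f_y = 3.93 × 75 = 294.75 kips.
a = T/(0.85 f'_c b) = 294.75/(0.85 × 5.2 × 14) = 4.763 in.
M_n = T(d − a/2) = 294.75 × (23 − 2.3815) = 6077.3 kip·in = 6077.3/12 = 506.44 kip·ft.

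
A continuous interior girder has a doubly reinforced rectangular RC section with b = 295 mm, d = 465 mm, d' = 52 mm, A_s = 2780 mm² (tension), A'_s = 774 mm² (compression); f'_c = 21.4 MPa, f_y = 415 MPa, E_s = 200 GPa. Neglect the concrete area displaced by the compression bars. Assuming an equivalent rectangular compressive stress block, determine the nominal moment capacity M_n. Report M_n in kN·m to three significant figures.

M_n ≈ 455 kN·m

Assume both tension and compression steel yield.
Net tension couple steel: A_s − A'_s = 2006 mm².
a = (A_s − A'_s) f_y / (0.85 f'_c b) = 832490/(0.85 × 21.4 × 295) = 155.14 mm.
c = a/β₁ = 155.14/0.85 = 182.52 mm; ε'_s = 0.003(c − d')/c = 0.0021 ≥ f_y/E_s = 0.0021, so compression steel does yield.
M_n = (A_s − A'_s) f_y (d − a/2) + A'_s f_y (d − d') = [832490 × (465 − 77.57) + 321210 × (465 − 52)] × 10⁻⁶ = 322.53 + 132.66 = 455.19 kN·m.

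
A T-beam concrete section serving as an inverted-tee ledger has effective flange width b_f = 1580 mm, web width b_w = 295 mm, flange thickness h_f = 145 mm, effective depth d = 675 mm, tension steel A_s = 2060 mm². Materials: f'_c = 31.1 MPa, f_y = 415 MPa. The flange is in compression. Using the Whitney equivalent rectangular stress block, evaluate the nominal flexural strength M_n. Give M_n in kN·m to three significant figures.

M_n ≈ 568 kN·m

Tension: T = A_s f_y = 2060 × 415 = 854900 N.
Try a within the flange: a = T/(0.85 f'_c b_f) = 854900/(0.85 × 31.1 × 1580) = 20.47 mm.
Since a = 20.47 ≤ h_f = 145 mm, the stress block lies entirely in the flange; analyse as a rectangular beam of width b_f.
M_n = T(d − a/2) = 854900 × (675 − 10.235) = 568.31 × 10⁶ N·mm.
M_n = 568.31 kN·m.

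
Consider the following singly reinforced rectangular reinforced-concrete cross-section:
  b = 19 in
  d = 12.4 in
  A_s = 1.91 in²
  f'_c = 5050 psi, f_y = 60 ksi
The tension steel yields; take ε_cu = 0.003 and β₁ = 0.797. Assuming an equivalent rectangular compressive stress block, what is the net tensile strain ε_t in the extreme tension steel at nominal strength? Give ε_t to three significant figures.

a = A_s f_y/(0.85 f'_c b) = 1.405 in.
β₁ = 0.797, so c = a/β₁ = 1.405/0.797 = 1.763 in.
From the linear strain diagram with ε_cu = 0.003: ε_t = 0.003 (d − c)/c = 0.003 × (12.4 − 1.763)/1.763 = 0.0181.
Since ε_t ≥ 0.005, the section is tension-controlled.

ε_t ≈ 0.0181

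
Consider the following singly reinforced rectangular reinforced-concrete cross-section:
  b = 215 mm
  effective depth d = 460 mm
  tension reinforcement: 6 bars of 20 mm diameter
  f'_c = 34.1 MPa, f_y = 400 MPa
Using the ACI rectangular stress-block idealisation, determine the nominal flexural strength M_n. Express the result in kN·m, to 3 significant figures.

M_n ≈ 301 kN·m

A_s = 6 × 314 = 1884 mm².
T = A_s f_y = 1884 × 400 = 753600 N = 753.6 kN.
From C = T: a = T/(0.85 f'_c b) = 753600/(0.85 × 34.1 × 215) = 120.93 mm.
M_n = T(d − a/2) = 753.6 kN × (460 − 60.465) mm = 301.09 kN·m.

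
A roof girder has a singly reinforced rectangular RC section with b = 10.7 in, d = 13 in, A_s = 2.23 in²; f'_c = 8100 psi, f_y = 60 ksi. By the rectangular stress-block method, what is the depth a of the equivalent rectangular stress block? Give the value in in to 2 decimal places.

T = A_s f_y = 2.23 × 60 = 133.8 kips.
a = T/(0.85 f'_c b) = 133.8/(0.85 × 8.1 × 10.7) = 1.82 in.

a ≈ 1.82 in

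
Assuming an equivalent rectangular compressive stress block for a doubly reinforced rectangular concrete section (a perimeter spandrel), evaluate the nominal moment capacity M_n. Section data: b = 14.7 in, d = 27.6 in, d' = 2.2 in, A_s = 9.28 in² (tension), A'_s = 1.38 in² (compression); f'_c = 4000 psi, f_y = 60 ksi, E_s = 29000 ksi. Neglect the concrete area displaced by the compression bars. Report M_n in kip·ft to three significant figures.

Assume both steels yield.
a = (A_s − A'_s) f_y/(0.85 f'_c b) = (9.28 − 1.38) × 60/(0.85 × 4 × 14.7) = 9.484 in.
c = a/β₁ = 9.484/0.85 = 11.158 in; ε'_s = 0.003(c − d')/c = 0.0024 ≥ ε_y = 0.0021, so the compression steel yields.
M_n = (A_s − A'_s) f_y (d − a/2) + A'_s f_y (d − d') = 474 × (27.6 − 4.742) + 82.8 × (27.6 − 2.2) = 10834.7 + 2103.1 = 12937.8 kip·in = 12937.8/12 = 1078.15 kip·ft.

M_n ≈ 1080 kip·ft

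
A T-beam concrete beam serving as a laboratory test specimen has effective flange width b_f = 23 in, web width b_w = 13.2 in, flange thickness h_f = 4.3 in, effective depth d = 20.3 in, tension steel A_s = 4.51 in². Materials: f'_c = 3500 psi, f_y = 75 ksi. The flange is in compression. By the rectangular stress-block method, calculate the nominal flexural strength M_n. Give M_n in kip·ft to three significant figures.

M_n ≈ 502 kip·ft

Tension: T = A_s f_y = 4.51 × 75 = 338.25 kips.
Try a within the flange: a = T/(0.85 f'_c b_f) = 338.25/(0.85 × 3.5 × 23) = 4.943 in.
a = 4.943 > h_f = 4.3 in: the block extends into the web. Split into flange-overhang and web parts.
C_f = 0.85 f'_c (b_f − b_w) h_f = 0.85 × 3.5 × (23 − 13.2) × 4.3 = 125.4 kips.
Remaining web compression depth: a_w = (T − C_f)/(0.85 f'_c b_w) = (338.25 − 125.4)/(0.85 × 3.5 × 13.2) = 5.420 in.
M_n = C_f(d − h_f/2) + (T − C_f)(d − a_w/2) = 125.4 × (20.3 − 2.15) + 212.85 × (20.3 − 2.71) = 2276.0 + 3744.0 = 6020.0 kip·in.
M_n = 6020.0/12 = 501.67 kip·ft.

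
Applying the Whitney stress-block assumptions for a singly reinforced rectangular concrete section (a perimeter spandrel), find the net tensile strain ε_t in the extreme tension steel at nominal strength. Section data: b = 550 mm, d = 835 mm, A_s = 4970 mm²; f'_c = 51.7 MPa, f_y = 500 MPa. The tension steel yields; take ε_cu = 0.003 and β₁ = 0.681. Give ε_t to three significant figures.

a = A_s f_y/(0.85 f'_c b) = 102.81 mm.
β₁ = 0.681, so c = a/β₁ = 102.81/0.681 = 150.97 mm.
From the linear strain diagram with ε_cu = 0.003: ε_t = 0.003 (d − c)/c = 0.003 × (835 − 150.97)/150.97 = 0.0136.
Since ε_t ≥ 0.005, the section is tension-controlled.

ε_t ≈ 0.0136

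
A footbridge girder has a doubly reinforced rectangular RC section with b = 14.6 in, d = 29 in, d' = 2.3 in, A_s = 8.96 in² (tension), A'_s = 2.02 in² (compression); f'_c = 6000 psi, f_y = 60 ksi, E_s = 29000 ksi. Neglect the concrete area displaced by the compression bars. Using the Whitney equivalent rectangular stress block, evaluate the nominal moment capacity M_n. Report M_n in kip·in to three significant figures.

Assume both steels yield.
a = (A_s − A'_s) f_y/(0.85 f'_c b) = (8.96 − 2.02) × 60/(0.85 × 6 × 14.6) = 5.592 in.
c = a/β₁ = 5.592/0.75 = 7.456 in; ε'_s = 0.003(c − d')/c = 0.0021 ≥ ε_y = 0.0021, so the compression steel yields.
M_n = (A_s − A'_s) f_y (d − a/2) + A'_s f_y (d − d') = 416.4 × (29 − 2.796) + 121.2 × (29 − 2.3) = 10911.3 + 3236.0 = 14147.3 kip·in.

M_n ≈ 14100 kip·in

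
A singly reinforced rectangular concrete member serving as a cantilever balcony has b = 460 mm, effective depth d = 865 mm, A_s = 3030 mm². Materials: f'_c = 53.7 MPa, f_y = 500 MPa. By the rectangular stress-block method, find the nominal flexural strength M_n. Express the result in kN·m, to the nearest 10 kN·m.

T = A_s f_y = 3030 × 500 = 1515000 N = 1515 kN.
From C = T: a = T/(0.85 f'_c b) = 1515000/(0.85 × 53.7 × 460) = 72.15 mm.
M_n = T(d − a/2) = 1515 kN × (865 − 36.075) mm = 1255.82 kN·m.

M_n ≈ 1260 kN·m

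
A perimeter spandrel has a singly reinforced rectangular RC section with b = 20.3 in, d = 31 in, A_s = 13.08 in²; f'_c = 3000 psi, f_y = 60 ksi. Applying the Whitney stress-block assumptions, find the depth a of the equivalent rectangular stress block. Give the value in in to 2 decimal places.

T = A_s f_y = 13.08 × 60 = 784.8 kips.
a = T/(0.85 f'_c b) = 784.8/(0.85 × 3 × 20.3) = 15.16 in.

a ≈ 15.16 in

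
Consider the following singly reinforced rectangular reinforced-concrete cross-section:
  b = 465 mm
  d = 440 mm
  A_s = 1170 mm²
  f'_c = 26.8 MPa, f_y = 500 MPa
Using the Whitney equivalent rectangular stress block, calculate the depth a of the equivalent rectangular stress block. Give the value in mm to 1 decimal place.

T = A_s f_y = 1170 × 500 = 585000 N = 585 kN.
Setting C = 0.85 f'_c a b equal to T: a = 585000/(0.85 × 26.8 × 465) = 55.2 mm.

a ≈ 55.2 mm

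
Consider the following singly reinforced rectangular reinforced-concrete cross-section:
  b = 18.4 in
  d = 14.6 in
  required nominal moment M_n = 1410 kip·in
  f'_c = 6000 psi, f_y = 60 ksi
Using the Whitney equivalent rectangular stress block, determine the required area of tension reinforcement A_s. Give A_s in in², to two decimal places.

From M_n = 0.85 f'_c a b (d − a/2):
a = d − √(d² − 2M_n/(0.85 f'_c b)) = 14.6 − √(14.6² − 2 × 1410/(0.85 × 6 × 18.4)) = 1.068 in.
A_s = 0.85 f'_c a b / f_y = 0.85 × 6 × 1.068 × 18.4 / 60 = 1.670 in².

A_s ≈ 1.67 in²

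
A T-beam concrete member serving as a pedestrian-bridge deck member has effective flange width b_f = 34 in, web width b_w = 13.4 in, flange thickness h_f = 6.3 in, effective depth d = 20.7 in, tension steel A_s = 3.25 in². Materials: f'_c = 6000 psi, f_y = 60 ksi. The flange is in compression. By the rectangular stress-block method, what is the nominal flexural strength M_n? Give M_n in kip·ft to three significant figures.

Tension: T = A_s f_y = 3.25 × 60 = 195 kips.
Try a within the flange: a = T/(0.85 f'_c b_f) = 195/(0.85 × 6 × 34) = 1.125 in.
Since a = 1.125 ≤ h_f = 6.3 in, the stress block lies entirely in the flange; analyse as a rectangular beam of width b_f.
M_n = T(d − a/2) = 195 × (20.7 − 0.5625) = 3926.8 kip·in.
M_n = 3926.8/12 = 327.23 kip·ft.

M_n ≈ 327 kip·ft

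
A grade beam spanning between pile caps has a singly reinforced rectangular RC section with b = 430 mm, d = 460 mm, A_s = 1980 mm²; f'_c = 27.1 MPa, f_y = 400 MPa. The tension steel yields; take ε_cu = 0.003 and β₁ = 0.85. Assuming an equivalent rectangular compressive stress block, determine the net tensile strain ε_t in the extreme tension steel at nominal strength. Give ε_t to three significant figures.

ε_t ≈ 0.0117

a = A_s f_y/(0.85 f'_c b) = 79.96 mm.
β₁ = 0.85, so c = a/β₁ = 79.96/0.85 = 94.07 mm.
From the linear strain diagram with ε_cu = 0.003: ε_t = 0.003 (d − c)/c = 0.003 × (460 − 94.07)/94.07 = 0.0117.
Since ε_t ≥ 0.005, the section is tension-controlled.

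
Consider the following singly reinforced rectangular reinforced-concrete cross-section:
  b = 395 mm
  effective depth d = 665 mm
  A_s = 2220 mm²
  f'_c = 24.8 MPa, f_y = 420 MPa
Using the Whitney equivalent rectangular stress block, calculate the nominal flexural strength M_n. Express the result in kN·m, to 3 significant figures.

M_n ≈ 568 kN·m

T = A_s f_y = 2220 × 420 = 932400 N = 932.4 kN.
From C = T: a = T/(0.85 f'_c b) = 932400/(0.85 × 24.8 × 395) = 111.98 mm.
M_n = T(d − a/2) = 932.4 kN × (665 − 55.99) mm = 567.84 kN·m.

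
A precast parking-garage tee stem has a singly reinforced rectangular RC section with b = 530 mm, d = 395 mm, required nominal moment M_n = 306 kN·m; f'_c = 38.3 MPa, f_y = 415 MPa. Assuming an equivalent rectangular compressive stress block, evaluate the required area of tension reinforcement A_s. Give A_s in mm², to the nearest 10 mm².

A_s ≈ 1990 mm²

With M_n = 0.85 f'_c a b (d − a/2), solve the quadratic for a:
a = d − √(d² − 2M_n/(0.85 f'_c b)) = 395 − √(395² − 2 × 306×10⁶/(0.85 × 38.3 × 530)) = 47.79 mm.
A_s = 0.85 f'_c a b / f_y = 0.85 × 38.3 × 47.79 × 530 / 415 = 1986.9 mm².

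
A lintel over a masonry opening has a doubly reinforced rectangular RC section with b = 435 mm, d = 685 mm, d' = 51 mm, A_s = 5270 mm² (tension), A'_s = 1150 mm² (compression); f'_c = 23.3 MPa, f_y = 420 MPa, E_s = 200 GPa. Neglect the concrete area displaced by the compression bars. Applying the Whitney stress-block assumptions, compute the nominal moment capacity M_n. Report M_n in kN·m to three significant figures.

M_n ≈ 1320 kN·m

Assume both tension and compression steel yield.
Net tension couple steel: A_s − A'_s = 4120 mm².
a = (A_s − A'_s) f_y / (0.85 f'_c b) = 1730400/(0.85 × 23.3 × 435) = 200.85 mm.
c = a/β₁ = 200.85/0.85 = 236.29 mm; ε'_s = 0.003(c − d')/c = 0.0024 ≥ f_y/E_s = 0.0021, so compression steel does yield.
M_n = (A_s − A'_s) f_y (d − a/2) + A'_s f_y (d − d') = [1730400 × (685 − 100.425) + 483000 × (685 − 51)] × 10⁻⁶ = 1011.55 + 306.22 = 1317.77 kN·m.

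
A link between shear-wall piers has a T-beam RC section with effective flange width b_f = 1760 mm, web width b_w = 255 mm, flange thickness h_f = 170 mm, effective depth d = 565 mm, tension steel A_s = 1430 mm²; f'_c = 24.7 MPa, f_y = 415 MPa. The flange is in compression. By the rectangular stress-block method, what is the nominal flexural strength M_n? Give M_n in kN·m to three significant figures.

M_n ≈ 331 kN·m

Tension: T = A_s f_y = 1430 × 415 = 593450 N.
Try a within the flange: a = T/(0.85 f'_c b_f) = 593450/(0.85 × 24.7 × 1760) = 16.06 mm.
Since a = 16.06 ≤ h_f = 170 mm, the stress block lies entirely in the flange; analyse as a rectangular beam of width b_f.
M_n = T(d − a/2) = 593450 × (565 − 8.03) = 330.53 × 10⁶ N·mm.
M_n = 330.53 kN·m.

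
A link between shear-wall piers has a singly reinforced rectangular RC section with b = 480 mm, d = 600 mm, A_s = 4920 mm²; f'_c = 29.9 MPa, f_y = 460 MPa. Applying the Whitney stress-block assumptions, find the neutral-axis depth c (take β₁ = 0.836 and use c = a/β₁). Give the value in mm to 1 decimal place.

T = A_s f_y = 4920 × 460 = 2263200 N = 2263.2 kN.
Setting C = 0.85 f'_c a b equal to T: a = 2263200/(0.85 × 29.9 × 480) = 185.520 mm.
With β₁ = 0.836, c = a/β₁ = 185.520/0.836 = 221.9 mm.

c ≈ 221.9 mm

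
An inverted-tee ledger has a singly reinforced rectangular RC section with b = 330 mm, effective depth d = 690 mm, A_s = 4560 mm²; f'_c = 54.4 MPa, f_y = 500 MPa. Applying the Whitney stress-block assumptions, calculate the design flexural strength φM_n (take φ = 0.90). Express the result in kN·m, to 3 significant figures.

T = A_s f_y = 4560 × 500 = 2280000 N = 2280 kN.
From C = T: a = T/(0.85 f'_c b) = 2280000/(0.85 × 54.4 × 330) = 149.42 mm.
M_n = T(d − a/2) = 2280 kN × (690 − 74.71) mm = 1402.86 kN·m.
φM_n = 0.90 × 1402.86 = 1262.57 kN·m.

φM_n ≈ 1260 kN·m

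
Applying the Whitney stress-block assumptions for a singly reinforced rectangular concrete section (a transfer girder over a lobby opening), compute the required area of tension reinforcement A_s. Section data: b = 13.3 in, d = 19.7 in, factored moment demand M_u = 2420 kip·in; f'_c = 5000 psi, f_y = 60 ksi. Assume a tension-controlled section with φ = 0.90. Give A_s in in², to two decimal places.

A_s ≈ 2.43 in²

M_n = M_u/φ = 2420/0.90 = 2688.89 kip·in.
From M_n = 0.85 f'_c a b (d − a/2):
a = d − √(d² − 2M_n/(0.85 f'_c b)) = 19.7 − √(19.7² − 2 × 2688.89/(0.85 × 5 × 13.3)) = 2.584 in.
A_s = 0.85 f'_c a b / f_y = 0.85 × 5 × 2.584 × 13.3 / 60 = 2.434 in².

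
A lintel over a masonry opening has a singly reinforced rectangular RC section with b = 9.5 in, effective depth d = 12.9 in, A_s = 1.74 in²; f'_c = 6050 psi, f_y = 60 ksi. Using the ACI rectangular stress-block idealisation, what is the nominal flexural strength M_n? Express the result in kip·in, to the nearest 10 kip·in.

T = A_s f_y = 1.74 × 60 = 104.4 kips.
a = T/(0.85 f'_c b) = 104.4/(0.85 × 6.05 × 9.5) = 2.137 in.
M_n = T(d − a/2) = 104.4 × (12.9 − 1.0685) = 1235.2 kip·in.

M_n ≈ 1240 kip·in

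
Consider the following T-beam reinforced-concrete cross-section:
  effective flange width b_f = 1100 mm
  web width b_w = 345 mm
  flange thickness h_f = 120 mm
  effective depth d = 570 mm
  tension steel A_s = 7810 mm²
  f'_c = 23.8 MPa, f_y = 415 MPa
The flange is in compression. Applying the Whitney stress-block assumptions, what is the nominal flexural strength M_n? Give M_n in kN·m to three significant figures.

M_n ≈ 1600 kN·m

Tension: T = A_s f_y = 7810 × 415 = 3241150 N.
Try a within the flange: a = T/(0.85 f'_c b_f) = 3241150/(0.85 × 23.8 × 1100) = 145.65 mm.
a = 145.65 > h_f = 120 mm: the block extends into the web. Split into flange-overhang and web parts.
C_f = 0.85 f'_c (b_f − b_w) h_f = 0.85 × 23.8 × (1100 − 345) × 120 = 1832838 N.
Remaining web compression depth: a_w = (T − C_f)/(0.85 f'_c b_w) = (3241150 − 1832838)/(0.85 × 23.8 × 345) = 201.78 mm.
M_n = C_f(d − h_f/2) + (T − C_f)(d − a_w/2) = 1832838 × (570 − 60) + 1408312 × (570 − 100.89) = 934.75 + 660.65 = 1595.40 × 10⁶ N·mm.
M_n = 1595.40 kN·m.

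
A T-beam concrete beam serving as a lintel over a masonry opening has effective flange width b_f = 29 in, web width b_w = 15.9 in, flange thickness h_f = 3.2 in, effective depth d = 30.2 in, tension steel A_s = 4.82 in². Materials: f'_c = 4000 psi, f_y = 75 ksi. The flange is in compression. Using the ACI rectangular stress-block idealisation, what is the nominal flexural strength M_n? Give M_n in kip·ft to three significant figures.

M_n ≈ 854 kip·ft

Tension: T = A_s f_y = 4.82 × 75 = 361.5 kips.
Try a within the flange: a = T/(0.85 f'_c b_f) = 361.5/(0.85 × 4 × 29) = 3.666 in.
a = 3.666 > h_f = 3.2 in: the block extends into the web. Split into flange-overhang and web parts.
C_f = 0.85 f'_c (b_f − b_w) h_f = 0.85 × 4 × (29 − 15.9) × 3.2 = 142.5 kips.
Remaining web compression depth: a_w = (T − C_f)/(0.85 f'_c b_w) = (361.5 − 142.5)/(0.85 × 4 × 15.9) = 4.051 in.
M_n = C_f(d − h_f/2) + (T − C_f)(d − a_w/2) = 142.5 × (30.2 − 1.6) + 219 × (30.2 − 2.0255) = 4075.5 + 6170.2 = 10245.7 kip·in.
M_n = 10245.7/12 = 853.81 kip·ft.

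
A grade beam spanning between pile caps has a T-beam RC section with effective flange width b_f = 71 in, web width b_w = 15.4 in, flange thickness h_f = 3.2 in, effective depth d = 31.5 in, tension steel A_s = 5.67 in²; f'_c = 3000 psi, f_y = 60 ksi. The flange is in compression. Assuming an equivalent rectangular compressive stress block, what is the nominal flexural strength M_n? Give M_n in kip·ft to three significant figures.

M_n ≈ 866 kip·ft

Tension: T = A_s f_y = 5.67 × 60 = 340.2 kips.
Try a within the flange: a = T/(0.85 f'_c b_f) = 340.2/(0.85 × 3 × 71) = 1.879 in.
Since a = 1.879 ≤ h_f = 3.2 in, the stress block lies entirely in the flange; analyse as a rectangular beam of width b_f.
M_n = T(d − a/2) = 340.2 × (31.5 − 0.9395) = 10396.7 kip·in.
M_n = 10396.7/12 = 866.39 kip·ft.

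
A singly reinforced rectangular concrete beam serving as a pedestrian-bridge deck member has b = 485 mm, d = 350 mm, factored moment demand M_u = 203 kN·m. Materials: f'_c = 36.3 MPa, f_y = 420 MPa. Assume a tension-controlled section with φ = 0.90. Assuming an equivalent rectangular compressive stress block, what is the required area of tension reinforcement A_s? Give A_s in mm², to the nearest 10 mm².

A_s ≈ 1640 mm²

M_n = M_u/φ = 203/0.90 = 225.556 kN·m.
With M_n = 0.85 f'_c a b (d − a/2), solve the quadratic for a:
a = d − √(d² − 2M_n/(0.85 f'_c b)) = 350 − √(350² − 2 × 225.556×10⁶/(0.85 × 36.3 × 485)) = 46.10 mm.
A_s = 0.85 f'_c a b / f_y = 0.85 × 36.3 × 46.10 × 485 / 420 = 1642.6 mm².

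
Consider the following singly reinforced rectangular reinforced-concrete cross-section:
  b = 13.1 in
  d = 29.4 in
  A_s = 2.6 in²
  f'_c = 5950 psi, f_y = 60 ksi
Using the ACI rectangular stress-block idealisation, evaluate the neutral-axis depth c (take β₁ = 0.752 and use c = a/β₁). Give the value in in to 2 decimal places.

c ≈ 3.13 in

T = A_s f_y = 2.6 × 60 = 156 kips.
a = T/(0.85 f'_c b) = 156/(0.85 × 5.95 × 13.1) = 2.3546 in.
With β₁ = 0.752, c = a/β₁ = 2.3546/0.752 = 3.13 in.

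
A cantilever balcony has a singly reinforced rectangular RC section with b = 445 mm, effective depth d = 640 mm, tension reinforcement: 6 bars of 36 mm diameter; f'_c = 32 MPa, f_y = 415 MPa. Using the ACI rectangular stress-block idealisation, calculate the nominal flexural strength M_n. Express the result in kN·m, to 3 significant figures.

M_n ≈ 1360 kN·m

A_s = 6 × 1018 = 6108 mm².
T = A_s f_y = 6108 × 415 = 2534820 N = 2534.82 kN.
From C = T: a = T/(0.85 f'_c b) = 2534820/(0.85 × 32 × 445) = 209.42 mm.
M_n = T(d − a/2) = 2534.82 kN × (640 − 104.71) mm = 1356.86 kN·m.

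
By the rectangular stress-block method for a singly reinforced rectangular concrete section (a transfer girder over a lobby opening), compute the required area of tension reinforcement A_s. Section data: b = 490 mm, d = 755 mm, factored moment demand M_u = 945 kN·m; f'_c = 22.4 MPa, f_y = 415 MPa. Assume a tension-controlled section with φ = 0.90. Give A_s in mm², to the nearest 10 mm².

A_s ≈ 3770 mm²

M_n = M_u/φ = 945/0.90 = 1050 kN·m.
With M_n = 0.85 f'_c a b (d − a/2), solve the quadratic for a:
a = d − √(d² − 2M_n/(0.85 f'_c b)) = 755 − √(755² − 2 × 1050×10⁶/(0.85 × 22.4 × 490)) = 167.69 mm.
A_s = 0.85 f'_c a b / f_y = 0.85 × 22.4 × 167.69 × 490 / 415 = 3769.8 mm².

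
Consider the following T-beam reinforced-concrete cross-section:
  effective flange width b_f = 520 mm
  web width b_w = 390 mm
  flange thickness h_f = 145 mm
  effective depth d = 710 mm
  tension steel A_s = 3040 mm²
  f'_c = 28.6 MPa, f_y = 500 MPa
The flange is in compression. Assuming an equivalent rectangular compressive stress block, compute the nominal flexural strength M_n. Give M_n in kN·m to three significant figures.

Tension: T = A_s f_y = 3040 × 500 = 1520000 N.
Try a within the flange: a = T/(0.85 f'_c b_f) = 1520000/(0.85 × 28.6 × 520) = 120.24 mm.
Since a = 120.24 ≤ h_f = 145 mm, the stress block lies entirely in the flange; analyse as a rectangular beam of width b_f.
M_n = T(d − a/2) = 1520000 × (710 − 60.12) = 987.82 × 10⁶ N·mm.
M_n = 987.82 kN·m.

M_n ≈ 988 kN·m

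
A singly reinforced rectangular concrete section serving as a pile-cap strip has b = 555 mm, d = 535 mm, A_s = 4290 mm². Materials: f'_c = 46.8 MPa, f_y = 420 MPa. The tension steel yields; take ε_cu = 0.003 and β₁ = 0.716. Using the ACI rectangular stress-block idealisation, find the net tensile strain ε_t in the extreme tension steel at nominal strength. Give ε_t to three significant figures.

a = A_s f_y/(0.85 f'_c b) = 81.61 mm.
β₁ = 0.716, so c = a/β₁ = 81.61/0.716 = 113.98 mm.
From the linear strain diagram with ε_cu = 0.003: ε_t = 0.003 (d − c)/c = 0.003 × (535 − 113.98)/113.98 = 0.0111.
Since ε_t ≥ 0.005, the section is tension-controlled.

ε_t ≈ 0.0111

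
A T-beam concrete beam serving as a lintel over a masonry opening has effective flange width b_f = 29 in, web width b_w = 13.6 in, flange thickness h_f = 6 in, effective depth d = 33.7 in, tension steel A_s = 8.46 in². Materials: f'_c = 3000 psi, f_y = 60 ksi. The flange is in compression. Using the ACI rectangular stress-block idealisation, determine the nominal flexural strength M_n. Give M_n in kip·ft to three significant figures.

M_n ≈ 1280 kip·ft

Tension: T = A_s f_y = 8.46 × 60 = 507.6 kips.
Try a within the flange: a = T/(0.85 f'_c b_f) = 507.6/(0.85 × 3 × 29) = 6.864 in.
a = 6.864 > h_f = 6 in: the block extends into the web. Split into flange-overhang and web parts.
C_f = 0.85 f'_c (b_f − b_w) h_f = 0.85 × 3 × (29 − 13.6) × 6 = 235.6 kips.
Remaining web compression depth: a_w = (T − C_f)/(0.85 f'_c b_w) = (507.6 − 235.6)/(0.85 × 3 × 13.6) = 7.843 in.
M_n = C_f(d − h_f/2) + (T − C_f)(d − a_w/2) = 235.6 × (33.7 − 3) + 272 × (33.7 − 3.9215) = 7232.9 + 8099.8 = 15332.7 kip·in.
M_n = 15332.7/12 = 1277.73 kip·ft.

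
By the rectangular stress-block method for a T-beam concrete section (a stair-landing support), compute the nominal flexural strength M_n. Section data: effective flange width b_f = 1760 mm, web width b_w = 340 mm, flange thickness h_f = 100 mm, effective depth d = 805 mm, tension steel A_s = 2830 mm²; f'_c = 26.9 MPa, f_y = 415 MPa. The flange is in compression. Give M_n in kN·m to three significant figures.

Tension: T = A_s f_y = 2830 × 415 = 1174450 N.
Try a within the flange: a = T/(0.85 f'_c b_f) = 1174450/(0.85 × 26.9 × 1760) = 29.18 mm.
Since a = 29.18 ≤ h_f = 100 mm, the stress block lies entirely in the flange; analyse as a rectangular beam of width b_f.
M_n = T(d − a/2) = 1174450 × (805 − 14.59) = 928.30 × 10⁶ N·mm.
M_n = 928.30 kN·m.

M_n ≈ 928 kN·m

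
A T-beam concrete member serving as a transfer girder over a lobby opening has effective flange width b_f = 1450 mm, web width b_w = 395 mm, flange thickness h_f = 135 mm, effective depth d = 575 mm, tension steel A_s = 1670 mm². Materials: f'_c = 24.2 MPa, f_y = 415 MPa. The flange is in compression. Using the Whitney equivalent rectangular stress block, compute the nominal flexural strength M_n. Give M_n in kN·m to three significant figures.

M_n ≈ 390 kN·m

Tension: T = A_s f_y = 1670 × 415 = 693050 N.
Try a within the flange: a = T/(0.85 f'_c b_f) = 693050/(0.85 × 24.2 × 1450) = 23.24 mm.
Since a = 23.24 ≤ h_f = 135 mm, the stress block lies entirely in the flange; analyse as a rectangular beam of width b_f.
M_n = T(d − a/2) = 693050 × (575 − 11.62) = 390.45 × 10⁶ N·mm.
M_n = 390.45 kN·m.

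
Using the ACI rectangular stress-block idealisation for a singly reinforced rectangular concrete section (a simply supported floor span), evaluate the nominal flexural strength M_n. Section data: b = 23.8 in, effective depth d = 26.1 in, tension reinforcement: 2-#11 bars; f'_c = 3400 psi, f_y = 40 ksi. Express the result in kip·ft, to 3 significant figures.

M_n ≈ 262 kip·ft

A_s = 2 × 1.56 = 3.12 in².
T = A_s f_y = 3.12 × 40 = 124.8 kips.
a = T/(0.85 f'_c b) = 124.8/(0.85 × 3.4 × 23.8) = 1.814 in.
M_n = T(d − a/2) = 124.8 × (26.1 − 0.907) = 3144.1 kip·in = 3144.1/12 = 262.01 kip·ft.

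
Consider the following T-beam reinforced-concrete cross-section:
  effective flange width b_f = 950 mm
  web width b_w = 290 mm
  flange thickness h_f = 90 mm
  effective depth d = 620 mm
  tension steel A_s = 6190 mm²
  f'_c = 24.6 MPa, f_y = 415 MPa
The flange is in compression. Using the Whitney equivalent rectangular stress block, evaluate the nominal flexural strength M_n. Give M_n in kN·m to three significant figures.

M_n ≈ 1390 kN·m

Tension: T = A_s f_y = 6190 × 415 = 2568850 N.
Try a within the flange: a = T/(0.85 f'_c b_f) = 2568850/(0.85 × 24.6 × 950) = 129.32 mm.
a = 129.32 > h_f = 90 mm: the block extends into the web. Split into flange-overhang and web parts.
C_f = 0.85 f'_c (b_f − b_w) h_f = 0.85 × 24.6 × (950 − 290) × 90 = 1242054 N.
Remaining web compression depth: a_w = (T − C_f)/(0.85 f'_c b_w) = (2568850 − 1242054)/(0.85 × 24.6 × 290) = 218.80 mm.
M_n = C_f(d − h_f/2) + (T − C_f)(d − a_w/2) = 1242054 × (620 − 45) + 1326796 × (620 − 109.4) = 714.18 + 677.46 = 1391.64 × 10⁶ N·mm.
M_n = 1391.64 kN·m.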